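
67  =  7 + 60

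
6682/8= 3341/4=835.25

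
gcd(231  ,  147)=21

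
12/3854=6/1927 = 0.00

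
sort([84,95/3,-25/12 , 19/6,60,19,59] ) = [-25/12,19/6, 19,95/3,59,60, 84]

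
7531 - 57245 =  - 49714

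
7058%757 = 245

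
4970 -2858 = 2112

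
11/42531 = 11/42531 = 0.00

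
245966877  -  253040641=  -  7073764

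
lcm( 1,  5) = 5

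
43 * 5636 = 242348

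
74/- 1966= -1+946/983  =  -  0.04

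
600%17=5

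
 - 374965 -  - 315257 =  - 59708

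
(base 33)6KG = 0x1c2a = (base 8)16052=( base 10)7210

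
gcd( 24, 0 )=24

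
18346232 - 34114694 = -15768462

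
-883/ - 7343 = 883/7343  =  0.12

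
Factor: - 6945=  - 3^1 * 5^1 * 463^1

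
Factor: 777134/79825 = 2^1*5^( -2) *31^ ( - 1)*103^(-1)*  388567^1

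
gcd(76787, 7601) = 1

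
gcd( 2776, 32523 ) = 1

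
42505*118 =5015590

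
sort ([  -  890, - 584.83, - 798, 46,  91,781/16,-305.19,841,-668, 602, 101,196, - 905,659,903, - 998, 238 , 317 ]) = [ - 998, - 905,  -  890,-798, - 668, - 584.83, - 305.19,46,  781/16, 91,101,196,238,317,602,659, 841,903]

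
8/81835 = 8/81835 = 0.00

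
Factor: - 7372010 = -2^1 *5^1 * 67^1*11003^1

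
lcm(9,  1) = 9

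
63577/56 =63577/56 =1135.30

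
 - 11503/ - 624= 11503/624 =18.43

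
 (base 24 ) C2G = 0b1101101000000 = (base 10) 6976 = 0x1b40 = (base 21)FH4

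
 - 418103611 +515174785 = 97071174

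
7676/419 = 7676/419 = 18.32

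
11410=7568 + 3842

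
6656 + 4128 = 10784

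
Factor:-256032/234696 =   -  12/11 = - 2^2 * 3^1 * 11^( - 1 )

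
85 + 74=159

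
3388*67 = 226996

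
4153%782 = 243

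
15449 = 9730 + 5719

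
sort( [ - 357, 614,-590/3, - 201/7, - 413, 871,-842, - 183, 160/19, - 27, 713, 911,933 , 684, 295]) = [ - 842 , - 413, - 357, - 590/3,-183, - 201/7  ,  -  27, 160/19, 295, 614, 684, 713, 871,911,933 ]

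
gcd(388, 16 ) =4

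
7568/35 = 216 + 8/35 = 216.23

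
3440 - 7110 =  - 3670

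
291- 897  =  -606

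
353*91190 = 32190070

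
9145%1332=1153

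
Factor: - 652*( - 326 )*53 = 2^3*53^1*163^2 = 11265256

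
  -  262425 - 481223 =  - 743648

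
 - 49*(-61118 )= 2994782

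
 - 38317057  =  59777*(- 641)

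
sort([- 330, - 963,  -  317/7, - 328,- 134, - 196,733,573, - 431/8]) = [ - 963, - 330, - 328,-196, - 134, - 431/8, - 317/7,573,733 ]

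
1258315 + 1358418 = 2616733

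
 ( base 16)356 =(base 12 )5b2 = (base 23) 1E3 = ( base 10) 854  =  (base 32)qm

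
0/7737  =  0 = 0.00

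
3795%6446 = 3795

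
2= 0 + 2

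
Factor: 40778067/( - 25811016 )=-1235699/782152 = -2^(  -  3 )  *7^( -1 )*41^1* 13967^(-1) * 30139^1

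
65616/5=65616/5 = 13123.20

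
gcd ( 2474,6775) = 1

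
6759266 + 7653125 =14412391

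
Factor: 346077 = 3^2 * 38453^1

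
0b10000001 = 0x81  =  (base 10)129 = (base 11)108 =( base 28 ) 4H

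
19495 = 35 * 557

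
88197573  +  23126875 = 111324448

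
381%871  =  381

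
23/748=23/748 = 0.03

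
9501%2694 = 1419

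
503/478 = 503/478 = 1.05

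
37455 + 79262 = 116717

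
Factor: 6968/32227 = 2^3*37^( - 1 ) = 8/37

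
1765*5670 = 10007550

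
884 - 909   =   - 25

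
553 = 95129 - 94576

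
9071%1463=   293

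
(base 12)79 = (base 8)135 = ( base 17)58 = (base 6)233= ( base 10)93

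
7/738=7/738 =0.01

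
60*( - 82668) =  - 4960080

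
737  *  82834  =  61048658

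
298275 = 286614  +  11661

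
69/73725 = 23/24575  =  0.00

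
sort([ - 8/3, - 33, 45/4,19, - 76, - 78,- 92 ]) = [  -  92, - 78, - 76 , - 33,-8/3,45/4,19]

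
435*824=358440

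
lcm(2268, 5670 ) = 11340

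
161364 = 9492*17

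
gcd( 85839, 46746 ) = 3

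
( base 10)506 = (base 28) i2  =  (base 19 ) 17c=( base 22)110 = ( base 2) 111111010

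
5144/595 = 8  +  384/595 = 8.65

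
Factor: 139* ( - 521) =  - 72419 = - 139^1*521^1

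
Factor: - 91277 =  - 97^1*941^1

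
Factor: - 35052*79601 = - 2790174252 = -2^2*3^1*23^1*127^1*79601^1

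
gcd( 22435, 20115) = 5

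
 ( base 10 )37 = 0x25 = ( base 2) 100101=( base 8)45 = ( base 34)13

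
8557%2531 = 964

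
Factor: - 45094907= - 11^1*13^1 *315349^1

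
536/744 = 67/93 = 0.72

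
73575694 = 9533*7718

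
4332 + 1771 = 6103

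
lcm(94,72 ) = 3384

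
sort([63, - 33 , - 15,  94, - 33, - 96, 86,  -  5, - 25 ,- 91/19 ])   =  [ - 96, - 33,-33,-25, - 15, - 5, - 91/19, 63, 86, 94 ]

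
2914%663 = 262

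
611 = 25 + 586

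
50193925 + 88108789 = 138302714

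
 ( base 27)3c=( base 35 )2N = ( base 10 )93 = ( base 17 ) 58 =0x5D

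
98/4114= 49/2057= 0.02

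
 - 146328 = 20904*(-7 )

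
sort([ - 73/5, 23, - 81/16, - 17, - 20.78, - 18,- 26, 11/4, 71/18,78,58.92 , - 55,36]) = [-55,-26,  -  20.78,- 18, - 17 , -73/5,-81/16,11/4,71/18, 23,36,58.92,78] 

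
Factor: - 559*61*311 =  - 10604789 = - 13^1*43^1*61^1*311^1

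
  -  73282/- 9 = 8142 + 4/9 = 8142.44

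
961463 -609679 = 351784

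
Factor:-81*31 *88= -220968= - 2^3*  3^4*11^1*31^1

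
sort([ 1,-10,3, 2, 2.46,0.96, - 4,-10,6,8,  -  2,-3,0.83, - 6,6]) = [ - 10,-10, - 6,- 4, - 3,-2 , 0.83,0.96,1,2,2.46,3,6, 6,  8 ]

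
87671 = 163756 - 76085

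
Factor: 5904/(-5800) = -738/725 = -2^1*3^2*5^ (  -  2)*29^(-1 ) * 41^1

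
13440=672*20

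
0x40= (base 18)3a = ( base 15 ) 44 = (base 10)64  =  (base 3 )2101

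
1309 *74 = 96866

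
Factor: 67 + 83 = 150 = 2^1*3^1*5^2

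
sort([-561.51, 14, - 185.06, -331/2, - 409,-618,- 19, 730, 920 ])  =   [ - 618, - 561.51, - 409, - 185.06,-331/2, - 19,14,  730 , 920 ] 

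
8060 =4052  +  4008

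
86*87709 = 7542974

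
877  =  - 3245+4122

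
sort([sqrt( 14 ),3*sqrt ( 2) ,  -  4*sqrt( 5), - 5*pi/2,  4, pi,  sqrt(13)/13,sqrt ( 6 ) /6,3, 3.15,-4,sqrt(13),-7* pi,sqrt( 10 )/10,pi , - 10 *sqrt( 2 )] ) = [- 7*pi,  -  10*sqrt(2), - 4*sqrt(5 ), -5 * pi/2, - 4,  sqrt ( 13 ) /13, sqrt(10)/10,sqrt (6 )/6 , 3,pi,pi,3.15,sqrt ( 13 ),sqrt( 14),4 , 3*sqrt(2 ) ] 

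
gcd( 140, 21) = 7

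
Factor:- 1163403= - 3^4*53^1*271^1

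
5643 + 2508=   8151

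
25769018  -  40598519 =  - 14829501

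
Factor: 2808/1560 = 3^2*5^( - 1)  =  9/5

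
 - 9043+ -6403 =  - 15446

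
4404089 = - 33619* ( - 131)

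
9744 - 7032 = 2712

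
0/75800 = 0 = 0.00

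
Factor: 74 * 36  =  2^3  *  3^2 * 37^1 = 2664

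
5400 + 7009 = 12409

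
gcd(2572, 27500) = 4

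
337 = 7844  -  7507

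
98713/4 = 24678 + 1/4  =  24678.25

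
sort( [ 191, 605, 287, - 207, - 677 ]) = [  -  677, - 207, 191, 287,605]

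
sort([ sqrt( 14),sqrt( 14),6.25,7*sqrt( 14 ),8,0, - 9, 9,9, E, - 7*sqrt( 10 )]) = [ - 7 * sqrt ( 10 ), - 9,0, E, sqrt ( 14 ),sqrt (14),6.25,8,9, 9, 7*sqrt( 14 )]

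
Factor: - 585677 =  - 585677^1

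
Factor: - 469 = -7^1*67^1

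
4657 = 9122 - 4465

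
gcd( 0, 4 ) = 4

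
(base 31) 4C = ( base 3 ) 12001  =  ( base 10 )136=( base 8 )210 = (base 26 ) 56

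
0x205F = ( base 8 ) 20137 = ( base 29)9om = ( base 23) ff7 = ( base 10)8287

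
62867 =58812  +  4055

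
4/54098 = 2/27049 = 0.00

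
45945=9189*5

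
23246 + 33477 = 56723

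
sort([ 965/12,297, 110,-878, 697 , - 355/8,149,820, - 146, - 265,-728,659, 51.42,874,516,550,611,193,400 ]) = [ - 878, - 728,  -  265, - 146,-355/8,51.42,965/12,110,149,193,297,400, 516,550 , 611,659,697, 820,874 ]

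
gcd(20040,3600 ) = 120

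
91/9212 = 13/1316= 0.01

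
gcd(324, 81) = 81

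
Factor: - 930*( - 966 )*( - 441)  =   - 396185580= - 2^2*3^4*5^1*7^3*23^1*31^1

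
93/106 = 93/106 = 0.88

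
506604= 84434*6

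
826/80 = 10+13/40 = 10.32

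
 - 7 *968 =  - 6776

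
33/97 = 33/97 = 0.34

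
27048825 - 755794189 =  - 728745364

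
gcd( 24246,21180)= 6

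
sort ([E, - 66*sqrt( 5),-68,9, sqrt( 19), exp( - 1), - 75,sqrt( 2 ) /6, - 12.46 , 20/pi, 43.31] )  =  [-66*sqrt( 5), - 75, - 68, - 12.46, sqrt(2 ) /6, exp( - 1), E,  sqrt( 19), 20/pi, 9, 43.31 ] 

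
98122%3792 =3322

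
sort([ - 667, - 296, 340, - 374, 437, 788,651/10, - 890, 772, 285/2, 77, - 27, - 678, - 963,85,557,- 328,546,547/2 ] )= [-963, - 890, - 678, - 667, - 374, - 328, - 296, - 27,  651/10,77  ,  85,285/2,547/2,340,437,546, 557,772,788]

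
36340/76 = 9085/19 =478.16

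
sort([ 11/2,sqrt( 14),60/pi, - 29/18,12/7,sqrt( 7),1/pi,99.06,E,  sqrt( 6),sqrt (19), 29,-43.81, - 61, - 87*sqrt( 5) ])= [ - 87*sqrt( 5), - 61, - 43.81, - 29/18,  1/pi,12/7,sqrt( 6),sqrt(7),E, sqrt( 14), sqrt(19 ),11/2,60/pi,29,99.06]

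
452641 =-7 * ( - 64663 )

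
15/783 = 5/261 = 0.02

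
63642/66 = 10607/11 = 964.27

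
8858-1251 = 7607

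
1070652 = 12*89221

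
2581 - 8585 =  - 6004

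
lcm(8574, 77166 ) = 77166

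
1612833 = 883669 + 729164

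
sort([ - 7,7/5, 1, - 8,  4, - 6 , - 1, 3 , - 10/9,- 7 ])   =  [ -8,-7,  -  7, - 6,-10/9, - 1, 1,7/5, 3,4 ]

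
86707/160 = 86707/160 = 541.92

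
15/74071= 15/74071=0.00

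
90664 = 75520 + 15144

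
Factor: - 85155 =- 3^1*5^1* 7^1*811^1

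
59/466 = 59/466 = 0.13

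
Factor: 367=367^1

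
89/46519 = 89/46519= 0.00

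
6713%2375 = 1963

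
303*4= 1212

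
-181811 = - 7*25973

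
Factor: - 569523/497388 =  - 829/724 = - 2^( - 2 )*181^(-1)*829^1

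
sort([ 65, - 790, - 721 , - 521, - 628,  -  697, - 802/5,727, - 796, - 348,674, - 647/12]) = [ - 796, - 790, - 721, - 697, - 628, - 521, - 348, - 802/5, - 647/12,65,674 , 727]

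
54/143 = 54/143 = 0.38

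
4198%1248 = 454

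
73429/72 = 73429/72 = 1019.85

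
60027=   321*187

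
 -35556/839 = - 35556/839 = -42.38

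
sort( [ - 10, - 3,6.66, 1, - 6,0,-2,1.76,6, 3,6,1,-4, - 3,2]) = [-10 , - 6, - 4, - 3, -3, - 2, 0, 1,1, 1.76, 2, 3, 6,6 , 6.66 ]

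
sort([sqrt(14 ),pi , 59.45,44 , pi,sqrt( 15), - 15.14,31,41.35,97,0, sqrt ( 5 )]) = [ - 15.14, 0 , sqrt(5 ), pi, pi,sqrt( 14), sqrt(15 ), 31,41.35,  44,59.45, 97]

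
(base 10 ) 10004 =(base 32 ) 9ok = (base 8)23424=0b10011100010100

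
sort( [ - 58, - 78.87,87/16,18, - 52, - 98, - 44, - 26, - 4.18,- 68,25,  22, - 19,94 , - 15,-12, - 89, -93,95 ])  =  [-98 , - 93,- 89, - 78.87, - 68, - 58, - 52, - 44 , - 26 , - 19, - 15 , - 12, - 4.18,87/16,18,22, 25,94,  95]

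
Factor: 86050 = 2^1*5^2*1721^1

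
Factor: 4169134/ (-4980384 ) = - 2^ (- 4 )*3^ ( - 2)*17293^(-1 )*2084567^1 = -2084567/2490192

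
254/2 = 127  =  127.00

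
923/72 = 12 + 59/72 = 12.82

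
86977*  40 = 3479080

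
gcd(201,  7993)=1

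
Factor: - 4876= - 2^2*23^1* 53^1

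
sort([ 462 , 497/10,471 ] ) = [ 497/10,462,471]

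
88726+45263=133989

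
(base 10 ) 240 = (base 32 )7G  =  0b11110000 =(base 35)6u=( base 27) 8o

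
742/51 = 742/51= 14.55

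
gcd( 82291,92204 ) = 1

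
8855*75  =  664125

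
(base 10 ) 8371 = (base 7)33256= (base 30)991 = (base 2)10000010110011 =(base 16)20b3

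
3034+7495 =10529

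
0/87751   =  0 = 0.00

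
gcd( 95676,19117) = 7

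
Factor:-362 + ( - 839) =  - 1201^1 = - 1201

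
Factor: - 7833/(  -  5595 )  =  5^( - 1)*7^1 = 7/5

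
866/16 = 433/8 = 54.12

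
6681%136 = 17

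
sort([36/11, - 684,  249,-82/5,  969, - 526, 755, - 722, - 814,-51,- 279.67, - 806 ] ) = [ - 814, - 806,-722, - 684,-526,-279.67,-51,-82/5,36/11, 249,755, 969]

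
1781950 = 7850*227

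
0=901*0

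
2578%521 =494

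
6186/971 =6 + 360/971 =6.37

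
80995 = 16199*5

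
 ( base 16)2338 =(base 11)6857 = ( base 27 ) c9p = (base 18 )19eg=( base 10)9016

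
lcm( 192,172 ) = 8256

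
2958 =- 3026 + 5984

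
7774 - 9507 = - 1733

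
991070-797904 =193166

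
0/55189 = 0 =0.00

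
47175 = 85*555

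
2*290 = 580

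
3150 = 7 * 450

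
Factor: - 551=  - 19^1 * 29^1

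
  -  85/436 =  - 85/436 = - 0.19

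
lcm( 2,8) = 8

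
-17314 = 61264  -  78578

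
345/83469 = 115/27823 = 0.00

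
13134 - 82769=-69635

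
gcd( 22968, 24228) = 36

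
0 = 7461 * 0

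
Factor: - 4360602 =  - 2^1*3^1*17^1*42751^1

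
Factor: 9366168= 2^3 * 3^1*7^1 *197^1*283^1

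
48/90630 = 8/15105 = 0.00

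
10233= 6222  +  4011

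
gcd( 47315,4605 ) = 5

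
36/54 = 2/3 = 0.67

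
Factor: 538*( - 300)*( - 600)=2^6*3^2*5^4*269^1= 96840000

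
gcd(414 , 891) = 9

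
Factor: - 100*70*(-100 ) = 700000= 2^5*5^5*7^1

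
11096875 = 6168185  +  4928690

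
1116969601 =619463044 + 497506557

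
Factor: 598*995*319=189808190 = 2^1*5^1*11^1*13^1 * 23^1*29^1*199^1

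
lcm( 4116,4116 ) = 4116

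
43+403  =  446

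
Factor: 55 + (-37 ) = 18 = 2^1*3^2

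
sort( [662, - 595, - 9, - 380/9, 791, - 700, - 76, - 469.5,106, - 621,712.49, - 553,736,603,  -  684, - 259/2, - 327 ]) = [ - 700, - 684, - 621 , - 595, - 553 , - 469.5, - 327 , -259/2, - 76,-380/9, - 9,106,603,662 , 712.49, 736,  791 ] 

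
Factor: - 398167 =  - 7^1 * 11^1*5171^1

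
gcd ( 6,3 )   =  3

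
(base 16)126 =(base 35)8E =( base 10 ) 294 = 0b100100110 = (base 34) 8m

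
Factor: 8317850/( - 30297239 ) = -2^1*5^2* 7^ (-2 )*166357^1*618311^( -1)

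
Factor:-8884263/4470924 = - 2^(-2)*23^( - 1)*97^( -1)*101^1 *109^1*167^( - 1 )*269^1 = -2961421/1490308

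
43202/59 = 732+14/59 = 732.24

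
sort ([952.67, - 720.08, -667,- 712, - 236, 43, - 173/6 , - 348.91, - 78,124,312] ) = [ - 720.08, - 712, - 667, - 348.91, - 236,-78, - 173/6,43,124,312,952.67]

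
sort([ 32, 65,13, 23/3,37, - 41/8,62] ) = [ - 41/8,23/3,13, 32, 37,62,65 ] 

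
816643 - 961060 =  - 144417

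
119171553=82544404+36627149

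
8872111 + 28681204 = 37553315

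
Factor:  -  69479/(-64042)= 2^(-1 )*11^(-1)*17^1 * 41^(-1)*61^1 * 67^1 * 71^(-1)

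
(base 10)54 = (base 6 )130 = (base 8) 66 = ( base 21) 2C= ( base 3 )2000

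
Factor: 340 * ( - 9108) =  - 2^4*3^2*5^1*11^1*17^1 * 23^1 = -  3096720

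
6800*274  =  1863200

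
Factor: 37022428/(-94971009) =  - 2^2 * 3^( - 1)*7^ ( - 1 ) *107^1 *257^( - 1)*17597^ ( - 1 )*86501^1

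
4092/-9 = -1364/3 = - 454.67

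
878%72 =14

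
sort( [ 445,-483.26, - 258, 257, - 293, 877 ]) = [-483.26, - 293,-258,257,445,877] 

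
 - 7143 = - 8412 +1269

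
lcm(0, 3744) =0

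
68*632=42976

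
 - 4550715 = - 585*7779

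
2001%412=353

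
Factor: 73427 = 101^1*727^1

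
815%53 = 20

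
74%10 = 4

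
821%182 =93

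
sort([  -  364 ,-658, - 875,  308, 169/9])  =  [ - 875,  -  658, - 364, 169/9 , 308 ] 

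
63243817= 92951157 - 29707340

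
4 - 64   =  -60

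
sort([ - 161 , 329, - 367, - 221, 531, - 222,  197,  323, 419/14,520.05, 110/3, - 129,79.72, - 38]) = [ - 367, - 222, - 221, - 161,-129,-38, 419/14,110/3,79.72,197,323, 329 , 520.05,531 ]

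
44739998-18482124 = 26257874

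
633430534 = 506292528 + 127138006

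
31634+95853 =127487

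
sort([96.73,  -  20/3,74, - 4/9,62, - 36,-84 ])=[ - 84, - 36, - 20/3,-4/9  ,  62, 74, 96.73]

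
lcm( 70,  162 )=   5670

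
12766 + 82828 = 95594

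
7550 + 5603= 13153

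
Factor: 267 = 3^1*89^1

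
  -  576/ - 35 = 576/35 = 16.46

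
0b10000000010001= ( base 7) 32635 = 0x2011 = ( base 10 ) 8209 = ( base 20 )10a9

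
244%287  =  244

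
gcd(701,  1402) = 701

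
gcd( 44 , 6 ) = 2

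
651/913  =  651/913 = 0.71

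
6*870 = 5220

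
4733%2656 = 2077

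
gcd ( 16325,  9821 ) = 1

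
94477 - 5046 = 89431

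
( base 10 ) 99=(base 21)4f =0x63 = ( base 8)143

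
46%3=1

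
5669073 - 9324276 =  - 3655203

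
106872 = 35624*3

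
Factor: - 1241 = -17^1*73^1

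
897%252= 141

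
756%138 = 66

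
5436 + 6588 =12024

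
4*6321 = 25284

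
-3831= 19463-23294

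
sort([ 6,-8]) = [ - 8,  6] 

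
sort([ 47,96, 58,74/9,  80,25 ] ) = [ 74/9, 25, 47,58, 80,96 ]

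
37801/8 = 37801/8= 4725.12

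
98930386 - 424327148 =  - 325396762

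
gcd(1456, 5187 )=91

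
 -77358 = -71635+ - 5723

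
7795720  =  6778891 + 1016829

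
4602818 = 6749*682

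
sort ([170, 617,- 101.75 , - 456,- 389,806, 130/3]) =[ - 456, -389,-101.75, 130/3,170,617, 806 ]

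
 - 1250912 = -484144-766768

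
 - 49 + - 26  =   - 75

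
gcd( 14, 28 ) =14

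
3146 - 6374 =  - 3228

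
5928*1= 5928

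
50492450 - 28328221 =22164229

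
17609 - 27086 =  - 9477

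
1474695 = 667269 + 807426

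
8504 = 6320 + 2184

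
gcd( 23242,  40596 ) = 2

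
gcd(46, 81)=1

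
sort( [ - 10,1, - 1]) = [  -  10,- 1, 1 ] 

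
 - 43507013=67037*( - 649)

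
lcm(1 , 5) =5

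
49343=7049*7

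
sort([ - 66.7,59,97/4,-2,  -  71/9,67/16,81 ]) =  [ - 66.7, - 71/9, - 2,67/16,97/4,59,81 ] 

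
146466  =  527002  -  380536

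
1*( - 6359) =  - 6359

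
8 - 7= 1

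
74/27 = 74/27=2.74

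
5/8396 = 5/8396=0.00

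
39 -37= 2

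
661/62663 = 661/62663 =0.01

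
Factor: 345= 3^1*5^1*23^1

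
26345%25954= 391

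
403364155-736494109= - 333129954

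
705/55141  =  705/55141 = 0.01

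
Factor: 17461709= 17461709^1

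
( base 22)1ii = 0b1110000010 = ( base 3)1020021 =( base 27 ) 167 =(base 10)898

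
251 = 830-579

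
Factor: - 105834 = -2^1*3^1*31^1*569^1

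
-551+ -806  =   - 1357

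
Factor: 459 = 3^3*17^1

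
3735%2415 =1320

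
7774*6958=54091492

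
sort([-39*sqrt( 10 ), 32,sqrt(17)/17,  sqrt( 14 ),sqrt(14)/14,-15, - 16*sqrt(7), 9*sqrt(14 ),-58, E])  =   [ - 39*sqrt(10 ) , - 58, - 16*sqrt ( 7), - 15,sqrt( 17 ) /17,sqrt( 14) /14 , E, sqrt(  14), 32,9*sqrt(14) ] 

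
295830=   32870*9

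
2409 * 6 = 14454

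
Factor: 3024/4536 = 2^1*3^ ( - 1) = 2/3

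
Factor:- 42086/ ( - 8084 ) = 21043/4042  =  2^( - 1 )*11^1 * 43^( - 1)*47^( - 1) * 1913^1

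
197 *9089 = 1790533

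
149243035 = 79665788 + 69577247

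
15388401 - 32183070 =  - 16794669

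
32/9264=2/579 = 0.00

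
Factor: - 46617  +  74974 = 28357 = 7^1*4051^1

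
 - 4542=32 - 4574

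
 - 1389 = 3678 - 5067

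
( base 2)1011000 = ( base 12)74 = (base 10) 88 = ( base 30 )2S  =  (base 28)34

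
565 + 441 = 1006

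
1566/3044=783/1522 = 0.51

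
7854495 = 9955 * 789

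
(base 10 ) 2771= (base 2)101011010011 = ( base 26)42f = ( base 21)65K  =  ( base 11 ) 209a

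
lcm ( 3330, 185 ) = 3330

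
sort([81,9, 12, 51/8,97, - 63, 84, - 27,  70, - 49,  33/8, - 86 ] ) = [ - 86,-63, - 49 , - 27,33/8, 51/8,9  ,  12,70,81,84 , 97]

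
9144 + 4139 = 13283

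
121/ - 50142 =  - 121/50142 = - 0.00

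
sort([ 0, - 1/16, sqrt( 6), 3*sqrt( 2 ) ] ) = [ - 1/16,0, sqrt(6 ),3 * sqrt( 2)]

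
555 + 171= 726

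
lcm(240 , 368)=5520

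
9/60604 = 9/60604 = 0.00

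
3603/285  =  12  +  61/95  =  12.64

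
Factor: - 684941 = -67^1*10223^1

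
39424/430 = 91 + 147/215=91.68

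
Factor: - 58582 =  - 2^1*17^1*1723^1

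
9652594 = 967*9982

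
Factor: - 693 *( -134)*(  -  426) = -39559212 = - 2^2*3^3*7^1 * 11^1*67^1*71^1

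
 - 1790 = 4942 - 6732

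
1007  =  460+547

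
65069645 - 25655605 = 39414040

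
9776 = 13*752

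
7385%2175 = 860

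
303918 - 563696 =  - 259778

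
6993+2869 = 9862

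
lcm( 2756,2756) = 2756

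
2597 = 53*49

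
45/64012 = 45/64012 = 0.00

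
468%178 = 112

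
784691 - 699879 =84812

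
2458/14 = 1229/7 =175.57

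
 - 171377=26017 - 197394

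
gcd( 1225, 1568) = 49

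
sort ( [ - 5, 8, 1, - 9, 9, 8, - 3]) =[ - 9, - 5 , - 3, 1,  8,8,9 ]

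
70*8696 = 608720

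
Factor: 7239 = 3^1*19^1* 127^1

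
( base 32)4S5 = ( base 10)4997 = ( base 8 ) 11605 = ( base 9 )6762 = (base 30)5gh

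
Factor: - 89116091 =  - 17^1*37^1 * 141679^1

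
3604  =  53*68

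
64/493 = 64/493 =0.13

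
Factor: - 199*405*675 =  - 3^7 *5^3*199^1= -  54401625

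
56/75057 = 56/75057 = 0.00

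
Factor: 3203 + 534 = 3737  =  37^1*101^1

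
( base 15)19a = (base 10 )370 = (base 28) D6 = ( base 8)562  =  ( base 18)12A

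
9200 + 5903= 15103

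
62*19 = 1178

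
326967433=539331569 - 212364136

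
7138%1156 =202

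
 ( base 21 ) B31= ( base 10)4915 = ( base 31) 53h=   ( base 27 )6k1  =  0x1333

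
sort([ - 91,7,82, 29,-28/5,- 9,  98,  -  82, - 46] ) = [ - 91, - 82,-46, - 9,  -  28/5, 7  ,  29,  82,98]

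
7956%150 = 6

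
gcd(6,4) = 2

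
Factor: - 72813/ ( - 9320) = 2^( -3)*3^1*5^( - 1)*13^1*233^ ( - 1) * 1867^1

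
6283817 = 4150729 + 2133088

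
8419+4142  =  12561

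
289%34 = 17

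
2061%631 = 168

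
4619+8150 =12769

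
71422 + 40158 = 111580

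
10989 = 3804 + 7185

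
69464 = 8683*8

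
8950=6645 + 2305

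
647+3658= 4305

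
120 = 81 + 39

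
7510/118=3755/59 =63.64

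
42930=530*81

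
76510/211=76510/211= 362.61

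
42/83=42/83 = 0.51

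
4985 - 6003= - 1018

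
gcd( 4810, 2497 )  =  1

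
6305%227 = 176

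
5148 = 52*99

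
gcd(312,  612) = 12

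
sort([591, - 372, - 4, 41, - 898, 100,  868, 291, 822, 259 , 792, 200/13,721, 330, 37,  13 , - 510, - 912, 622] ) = [ - 912, - 898, - 510, - 372,  -  4, 13 , 200/13, 37, 41,100 , 259 , 291, 330, 591, 622,721,792,  822, 868] 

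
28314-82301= - 53987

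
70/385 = 2/11 =0.18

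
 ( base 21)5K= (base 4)1331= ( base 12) A5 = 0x7d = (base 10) 125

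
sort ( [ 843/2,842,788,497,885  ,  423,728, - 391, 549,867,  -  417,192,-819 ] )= [ - 819,-417 , - 391,192, 843/2,423,497, 549, 728,788,842,867, 885 ] 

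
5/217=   5/217 = 0.02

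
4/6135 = 4/6135 = 0.00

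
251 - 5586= -5335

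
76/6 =38/3 = 12.67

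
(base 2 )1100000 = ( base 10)96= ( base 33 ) 2U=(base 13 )75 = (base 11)88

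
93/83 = 1 + 10/83= 1.12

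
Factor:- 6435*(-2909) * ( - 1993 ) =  - 3^2*5^1*11^1 * 13^1*1993^1*2909^1 = -37307794095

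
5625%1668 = 621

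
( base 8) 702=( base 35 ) CU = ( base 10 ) 450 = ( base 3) 121200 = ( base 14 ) 242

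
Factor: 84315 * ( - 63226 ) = -5330900190 = - 2^1 * 3^1 * 5^1*7^1*11^1*73^1*101^1 * 313^1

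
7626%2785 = 2056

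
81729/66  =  1238 + 7/22 =1238.32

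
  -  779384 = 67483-846867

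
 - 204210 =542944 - 747154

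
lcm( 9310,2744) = 260680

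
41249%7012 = 6189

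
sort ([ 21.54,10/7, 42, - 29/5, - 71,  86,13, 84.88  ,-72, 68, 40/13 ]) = [  -  72, - 71, - 29/5, 10/7,  40/13, 13,21.54 , 42, 68, 84.88,  86 ] 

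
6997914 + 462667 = 7460581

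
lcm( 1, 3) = 3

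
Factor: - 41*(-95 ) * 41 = 159695 = 5^1* 19^1 * 41^2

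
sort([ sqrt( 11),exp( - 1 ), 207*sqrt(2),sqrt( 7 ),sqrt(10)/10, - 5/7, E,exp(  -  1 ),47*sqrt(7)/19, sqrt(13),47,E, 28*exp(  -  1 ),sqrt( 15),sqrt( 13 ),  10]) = [ - 5/7,sqrt(10 ) /10,exp( - 1),  exp( - 1),sqrt( 7 ),E,E,sqrt( 11), sqrt( 13), sqrt( 13),sqrt(15), 47*sqrt(7)/19,10, 28*exp( - 1),47  ,  207*sqrt( 2) ]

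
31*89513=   2774903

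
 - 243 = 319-562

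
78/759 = 26/253=0.10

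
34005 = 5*6801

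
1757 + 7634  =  9391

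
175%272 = 175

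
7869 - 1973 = 5896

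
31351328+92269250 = 123620578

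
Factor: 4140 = 2^2*3^2*5^1*23^1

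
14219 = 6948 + 7271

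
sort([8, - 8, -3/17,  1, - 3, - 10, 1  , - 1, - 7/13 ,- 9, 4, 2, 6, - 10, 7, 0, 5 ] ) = [  -  10, - 10 , -9, - 8, - 3,-1, - 7/13, - 3/17, 0, 1, 1, 2, 4, 5,  6, 7, 8]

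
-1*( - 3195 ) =3195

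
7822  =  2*3911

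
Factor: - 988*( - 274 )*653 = 176774936 = 2^3*13^1*19^1* 137^1* 653^1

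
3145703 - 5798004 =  - 2652301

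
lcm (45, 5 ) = 45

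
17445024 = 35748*488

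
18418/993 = 18 + 544/993 = 18.55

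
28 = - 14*( - 2)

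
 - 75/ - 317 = 75/317 = 0.24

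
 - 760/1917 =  - 760/1917 = - 0.40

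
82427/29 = 82427/29 =2842.31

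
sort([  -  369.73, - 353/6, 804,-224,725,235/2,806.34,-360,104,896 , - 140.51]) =[ - 369.73,- 360, - 224, -140.51,-353/6,104,235/2,725,804,806.34,896]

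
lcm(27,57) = 513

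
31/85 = 31/85 = 0.36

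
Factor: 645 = 3^1 *5^1 * 43^1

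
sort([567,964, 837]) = [ 567,837,  964]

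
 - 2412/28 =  - 603/7 = - 86.14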